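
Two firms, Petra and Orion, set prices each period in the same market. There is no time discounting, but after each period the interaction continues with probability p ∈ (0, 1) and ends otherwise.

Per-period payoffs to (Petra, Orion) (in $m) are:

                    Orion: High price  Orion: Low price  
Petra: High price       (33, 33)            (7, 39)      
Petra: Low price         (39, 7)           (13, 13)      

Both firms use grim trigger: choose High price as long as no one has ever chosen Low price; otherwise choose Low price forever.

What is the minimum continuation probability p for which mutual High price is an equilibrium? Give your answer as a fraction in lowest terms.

Expected cooperation value is 33 + p·33 + p²·33 + … = 33/(1−p); deviation gives 39 + p·13/(1−p).
33 ≥ 39(1−p) + 13p ⇒ 26p ≥ 6 ⇒ p ≥ 6/26 = 3/13.

3/13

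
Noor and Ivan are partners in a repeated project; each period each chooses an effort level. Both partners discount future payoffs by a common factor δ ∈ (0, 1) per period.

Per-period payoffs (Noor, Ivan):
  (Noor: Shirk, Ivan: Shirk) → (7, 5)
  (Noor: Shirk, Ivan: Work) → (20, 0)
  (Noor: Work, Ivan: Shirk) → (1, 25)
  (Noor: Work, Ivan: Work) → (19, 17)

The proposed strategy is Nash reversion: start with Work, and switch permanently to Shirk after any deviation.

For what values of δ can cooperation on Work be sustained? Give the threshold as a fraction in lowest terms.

For Noor: deviation gain 20−19 = 1, per-period punishment loss 19−7 = 12. IC gives δ ≥ 1/13.
For Ivan: gain 8, loss 12 per period, so δ ≥ 8/20 = 2/5.
The tighter constraint is Ivan's, so cooperation needs δ ≥ 2/5.

2/5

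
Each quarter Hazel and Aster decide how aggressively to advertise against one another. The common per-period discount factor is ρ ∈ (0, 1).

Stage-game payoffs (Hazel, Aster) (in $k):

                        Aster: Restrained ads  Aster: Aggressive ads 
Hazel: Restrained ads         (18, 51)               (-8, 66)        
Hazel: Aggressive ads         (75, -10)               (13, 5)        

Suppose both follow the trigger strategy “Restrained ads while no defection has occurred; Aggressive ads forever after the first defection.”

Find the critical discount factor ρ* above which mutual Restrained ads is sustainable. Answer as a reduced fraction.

57/62

For Hazel: deviation gain 75−18 = 57, per-period punishment loss 18−13 = 5. IC gives ρ ≥ 57/62.
For Aster: gain 15, loss 46 per period, so ρ ≥ 15/61.
The tighter constraint is Hazel's, so cooperation needs ρ ≥ 57/62.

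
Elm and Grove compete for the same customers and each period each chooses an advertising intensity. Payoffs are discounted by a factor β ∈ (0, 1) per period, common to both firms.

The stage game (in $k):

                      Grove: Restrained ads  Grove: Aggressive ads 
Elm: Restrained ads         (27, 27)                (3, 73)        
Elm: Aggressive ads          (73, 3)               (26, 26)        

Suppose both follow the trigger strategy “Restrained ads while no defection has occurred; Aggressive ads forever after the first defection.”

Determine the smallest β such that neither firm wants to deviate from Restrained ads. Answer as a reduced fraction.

Under grim trigger the critical discount factor is (T−C)/(T−P) with T = 73, C = 27, P = 26.
β* = (73−27)/(73−26) = 46/47.

46/47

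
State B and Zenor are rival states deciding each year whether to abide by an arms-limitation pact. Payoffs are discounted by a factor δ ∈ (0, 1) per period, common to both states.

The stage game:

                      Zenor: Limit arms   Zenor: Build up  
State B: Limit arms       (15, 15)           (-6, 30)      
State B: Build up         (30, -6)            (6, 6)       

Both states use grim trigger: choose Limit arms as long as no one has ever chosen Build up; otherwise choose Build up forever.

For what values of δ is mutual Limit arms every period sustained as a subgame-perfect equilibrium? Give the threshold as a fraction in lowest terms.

5/8

Under grim trigger the critical discount factor is (T−C)/(T−P) with T = 30, C = 15, P = 6.
δ* = (30−15)/(30−6) = 15/24 = 5/8.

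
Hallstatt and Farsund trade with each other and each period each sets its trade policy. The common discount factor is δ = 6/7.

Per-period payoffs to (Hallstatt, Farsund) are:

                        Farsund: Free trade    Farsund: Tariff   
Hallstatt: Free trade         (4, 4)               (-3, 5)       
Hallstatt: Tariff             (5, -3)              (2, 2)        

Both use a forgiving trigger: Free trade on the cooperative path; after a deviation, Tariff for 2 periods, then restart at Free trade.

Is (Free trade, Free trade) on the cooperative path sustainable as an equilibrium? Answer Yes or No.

A one-shot deviation gives 5 now, then 2 for 2 periods, then back to 4.
Gain from deviating: (5−4) today; loss: (4−2) in each of the next 2 periods.
No-deviation condition: (4−2)(δ+…+δ^2) ≥ 5−4, i.e. δ+…+δ^2 ≥ 1/2.
At δ = 6/7: δ+…+δ^2 = 1.5918 ≥ 0.5000.
So cooperation is sustainable.

Yes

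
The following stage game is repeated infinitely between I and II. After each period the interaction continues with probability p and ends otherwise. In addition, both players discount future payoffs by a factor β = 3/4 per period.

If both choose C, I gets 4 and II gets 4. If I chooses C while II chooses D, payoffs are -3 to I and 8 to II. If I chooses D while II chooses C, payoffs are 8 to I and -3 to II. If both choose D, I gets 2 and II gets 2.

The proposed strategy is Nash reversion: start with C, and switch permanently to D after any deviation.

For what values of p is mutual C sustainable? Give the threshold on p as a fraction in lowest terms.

With continuation probability p and discount β, the effective per-period discount factor is βp.
Grim-trigger IC: βp ≥ (8−4)/(8−2) = 2/3.
So p ≥ (2/3)/(3/4) = 8/9.

8/9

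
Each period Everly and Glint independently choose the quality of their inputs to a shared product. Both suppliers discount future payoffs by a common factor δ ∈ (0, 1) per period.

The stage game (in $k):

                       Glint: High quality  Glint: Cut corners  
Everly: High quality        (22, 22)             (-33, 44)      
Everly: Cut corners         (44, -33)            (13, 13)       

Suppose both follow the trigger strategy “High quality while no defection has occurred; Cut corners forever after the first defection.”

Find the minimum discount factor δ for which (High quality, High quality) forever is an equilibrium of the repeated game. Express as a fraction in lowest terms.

22/31

Under grim trigger the critical discount factor is (T−C)/(T−P) with T = 44, C = 22, P = 13.
δ* = (44−22)/(44−13) = 22/31.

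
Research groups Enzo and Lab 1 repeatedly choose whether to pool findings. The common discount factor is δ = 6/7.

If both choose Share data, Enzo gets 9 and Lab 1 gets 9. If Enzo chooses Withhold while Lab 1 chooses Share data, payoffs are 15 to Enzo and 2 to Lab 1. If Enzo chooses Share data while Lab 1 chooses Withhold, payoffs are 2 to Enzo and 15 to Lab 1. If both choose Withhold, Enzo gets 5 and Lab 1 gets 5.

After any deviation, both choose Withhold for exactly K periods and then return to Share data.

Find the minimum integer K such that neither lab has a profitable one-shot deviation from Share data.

2

IC: δ(1−δ^K)/(1−δ) ≥ (15−9)/(9−5) = 3/2.
With δ = 6/7: need 1 − δ^K ≥ 3/2·(1−6/7)/(6/7), i.e. δ^K ≤ 0.7500.
Since (6/7)^1 = 0.8571 and (6/7)^2 = 0.7347, the smallest such K is 2.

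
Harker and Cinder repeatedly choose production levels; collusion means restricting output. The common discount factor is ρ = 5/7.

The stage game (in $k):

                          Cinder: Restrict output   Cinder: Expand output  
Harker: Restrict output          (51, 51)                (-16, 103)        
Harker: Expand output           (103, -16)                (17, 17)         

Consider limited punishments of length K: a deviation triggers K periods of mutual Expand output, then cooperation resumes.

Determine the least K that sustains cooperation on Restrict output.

No profitable deviation requires (51−17)(ρ+…+ρ^K) ≥ 103−51, i.e. ρ+…+ρ^K ≥ 26/17 ≈ 1.5294.
With ρ = 5/7, the partial sums are K=1: 0.7143, K=2: 1.2245, K=3: 1.5889.
K = 3 is the first length at which the sum reaches 1.5294.

3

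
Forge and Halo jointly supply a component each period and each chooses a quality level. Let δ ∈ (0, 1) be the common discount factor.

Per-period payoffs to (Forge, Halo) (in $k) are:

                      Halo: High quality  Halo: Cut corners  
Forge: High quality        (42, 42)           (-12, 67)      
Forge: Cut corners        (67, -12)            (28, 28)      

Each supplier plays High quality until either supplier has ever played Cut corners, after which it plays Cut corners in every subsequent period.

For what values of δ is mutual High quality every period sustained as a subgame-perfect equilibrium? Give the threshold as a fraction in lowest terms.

42/(1−δ) ≥ 67 + 28δ/(1−δ)
42 ≥ 67 − 39δ
δ ≥ 25/39.

25/39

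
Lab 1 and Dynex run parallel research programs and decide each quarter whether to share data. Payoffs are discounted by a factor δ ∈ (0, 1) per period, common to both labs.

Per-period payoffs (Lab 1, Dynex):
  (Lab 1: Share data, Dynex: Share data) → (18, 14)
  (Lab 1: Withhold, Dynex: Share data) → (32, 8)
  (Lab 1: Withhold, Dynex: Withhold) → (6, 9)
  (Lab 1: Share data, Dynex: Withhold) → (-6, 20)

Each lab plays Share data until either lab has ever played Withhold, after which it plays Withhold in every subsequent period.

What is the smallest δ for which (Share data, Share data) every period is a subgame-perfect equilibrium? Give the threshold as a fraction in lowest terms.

Lab 1's threshold: (32−18)/(32−6) = 7/13.
Dynex's threshold: (20−14)/(20−9) = 6/11.
7/13 < 6/11, so Dynex binds and δ* = 6/11.

6/11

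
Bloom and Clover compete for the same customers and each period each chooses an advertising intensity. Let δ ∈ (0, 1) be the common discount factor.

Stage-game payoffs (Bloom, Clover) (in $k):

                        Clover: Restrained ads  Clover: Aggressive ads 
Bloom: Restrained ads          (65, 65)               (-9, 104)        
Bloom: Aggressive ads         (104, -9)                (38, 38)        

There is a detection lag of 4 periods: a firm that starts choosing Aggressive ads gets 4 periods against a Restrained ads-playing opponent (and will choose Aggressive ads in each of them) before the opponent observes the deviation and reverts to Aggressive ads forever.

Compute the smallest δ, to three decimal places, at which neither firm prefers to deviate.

0.877

The best deviation is to choose Aggressive ads for all 4 undetected periods, earning 104 each, then 38 forever once detected.
Deviation value: 104(1−δ^4)/(1−δ) + 38δ^4/(1−δ); cooperation value: 65/(1−δ).
IC: 65 ≥ 104(1−δ^4) + 38δ^4 = 104 − 66δ^4.
So δ^4 ≥ 39/66 = 13/22, giving δ ≥ (13/22)^(1/4) ≈ 0.877.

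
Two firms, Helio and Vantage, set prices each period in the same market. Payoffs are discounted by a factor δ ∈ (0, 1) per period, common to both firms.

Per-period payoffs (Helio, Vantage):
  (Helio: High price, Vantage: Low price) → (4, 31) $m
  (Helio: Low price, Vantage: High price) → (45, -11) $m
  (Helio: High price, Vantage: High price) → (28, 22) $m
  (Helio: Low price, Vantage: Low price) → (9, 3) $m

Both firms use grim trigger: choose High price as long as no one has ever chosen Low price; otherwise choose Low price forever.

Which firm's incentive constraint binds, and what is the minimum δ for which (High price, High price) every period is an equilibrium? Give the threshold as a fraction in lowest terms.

Helio: cooperation gives 28 each period; deviation gives 45 once then 9 forever.
  28/(1−δ) ≥ 45 + 9δ/(1−δ) ⇒ δ ≥ 17/36.
Vantage: cooperation gives 22 each period; deviation gives 31 once then 3 forever.
  δ ≥ 9/28.
Both must hold, so the binding constraint is Helio's: δ ≥ 17/36.

Helio; δ ≥ 17/36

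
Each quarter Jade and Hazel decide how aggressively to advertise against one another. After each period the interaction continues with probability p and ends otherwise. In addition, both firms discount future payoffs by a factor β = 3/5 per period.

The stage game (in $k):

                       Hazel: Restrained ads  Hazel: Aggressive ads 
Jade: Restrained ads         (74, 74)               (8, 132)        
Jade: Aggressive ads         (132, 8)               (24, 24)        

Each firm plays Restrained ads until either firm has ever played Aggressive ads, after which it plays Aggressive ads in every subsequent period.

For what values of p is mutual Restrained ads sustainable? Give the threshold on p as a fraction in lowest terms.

Expected continuation weight on next period's payoff is β·p = 3/5·p, which plays the role of the discount factor.
Cooperation requires 3/5·p ≥ (132−74)/(132−24) = 29/54, hence p ≥ 145/162.

145/162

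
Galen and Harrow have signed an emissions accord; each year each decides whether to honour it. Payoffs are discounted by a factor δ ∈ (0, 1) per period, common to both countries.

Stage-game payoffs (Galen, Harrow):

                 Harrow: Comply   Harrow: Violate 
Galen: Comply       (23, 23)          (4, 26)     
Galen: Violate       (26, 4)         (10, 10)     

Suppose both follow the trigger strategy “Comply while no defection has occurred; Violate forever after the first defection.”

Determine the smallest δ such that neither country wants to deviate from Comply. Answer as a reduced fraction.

3/16

Cooperation forever yields 23 each period: 23/(1−δ).
Deviating yields 26 once, then 10 forever: 26 + 10δ/(1−δ).
No profitable deviation requires 23/(1−δ) ≥ 26 + 10δ/(1−δ).
Multiplying by (1−δ): 23 ≥ 26(1−δ) + 10δ = 26 − 16δ.
So 16δ ≥ 3, i.e. δ ≥ 3/16.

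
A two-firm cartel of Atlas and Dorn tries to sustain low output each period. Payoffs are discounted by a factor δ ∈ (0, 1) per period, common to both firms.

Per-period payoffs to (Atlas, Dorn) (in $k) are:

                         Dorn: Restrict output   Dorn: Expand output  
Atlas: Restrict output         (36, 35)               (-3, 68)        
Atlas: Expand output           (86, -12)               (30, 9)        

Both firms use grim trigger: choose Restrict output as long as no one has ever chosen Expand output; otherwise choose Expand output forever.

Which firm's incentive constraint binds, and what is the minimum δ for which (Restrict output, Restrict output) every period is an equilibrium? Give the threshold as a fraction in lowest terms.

Atlas; δ ≥ 25/28

Atlas's threshold: (86−36)/(86−30) = 25/28.
Dorn's threshold: (68−35)/(68−9) = 33/59.
25/28 > 33/59, so Atlas binds and δ* = 25/28.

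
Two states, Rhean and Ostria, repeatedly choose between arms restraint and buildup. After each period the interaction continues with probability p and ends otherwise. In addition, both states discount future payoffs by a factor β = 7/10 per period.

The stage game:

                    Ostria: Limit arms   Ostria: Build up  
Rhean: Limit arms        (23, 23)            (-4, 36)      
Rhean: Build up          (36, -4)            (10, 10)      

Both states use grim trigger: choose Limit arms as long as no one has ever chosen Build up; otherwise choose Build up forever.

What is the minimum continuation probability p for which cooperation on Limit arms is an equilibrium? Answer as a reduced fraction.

Expected continuation weight on next period's payoff is β·p = 7/10·p, which plays the role of the discount factor.
Cooperation requires 7/10·p ≥ (36−23)/(36−10) = 1/2, hence p ≥ 5/7.

5/7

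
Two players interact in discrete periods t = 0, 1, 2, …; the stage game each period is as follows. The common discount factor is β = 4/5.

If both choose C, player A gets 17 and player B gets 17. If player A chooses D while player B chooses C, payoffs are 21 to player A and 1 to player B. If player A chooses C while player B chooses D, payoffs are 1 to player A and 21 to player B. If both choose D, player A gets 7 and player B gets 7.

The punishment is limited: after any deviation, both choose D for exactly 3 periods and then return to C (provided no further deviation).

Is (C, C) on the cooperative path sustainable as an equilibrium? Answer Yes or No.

Yes

IC: β+…+β^3 ≥ (21−17)/(17−7) = 2/5.
At β = 4/5: partial sum = 1.9520 ≥ 0.4000. Cooperation sustainable.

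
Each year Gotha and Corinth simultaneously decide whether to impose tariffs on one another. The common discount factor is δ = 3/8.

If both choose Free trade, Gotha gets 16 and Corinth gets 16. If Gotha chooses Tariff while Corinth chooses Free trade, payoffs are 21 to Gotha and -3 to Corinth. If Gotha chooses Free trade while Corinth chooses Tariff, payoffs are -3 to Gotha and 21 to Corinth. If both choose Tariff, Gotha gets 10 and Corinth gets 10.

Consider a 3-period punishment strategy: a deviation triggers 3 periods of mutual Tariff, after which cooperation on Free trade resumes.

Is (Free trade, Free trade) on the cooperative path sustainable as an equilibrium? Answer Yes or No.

No

IC: δ+…+δ^3 ≥ (21−16)/(16−10) = 5/6.
At δ = 3/8: partial sum = 0.5684 < 0.8333. Cooperation not sustainable.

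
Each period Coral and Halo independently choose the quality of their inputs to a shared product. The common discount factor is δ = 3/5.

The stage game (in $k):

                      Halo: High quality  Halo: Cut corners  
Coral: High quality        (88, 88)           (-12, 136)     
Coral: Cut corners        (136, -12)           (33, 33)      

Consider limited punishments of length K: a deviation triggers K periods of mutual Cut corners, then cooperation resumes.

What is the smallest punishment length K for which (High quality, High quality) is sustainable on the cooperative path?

IC: δ(1−δ^K)/(1−δ) ≥ (136−88)/(88−33) = 48/55.
With δ = 3/5: need 1 − δ^K ≥ 48/55·(1−3/5)/(3/5), i.e. δ^K ≤ 0.4182.
Since (3/5)^1 = 0.6000 and (3/5)^2 = 0.3600, the smallest such K is 2.

2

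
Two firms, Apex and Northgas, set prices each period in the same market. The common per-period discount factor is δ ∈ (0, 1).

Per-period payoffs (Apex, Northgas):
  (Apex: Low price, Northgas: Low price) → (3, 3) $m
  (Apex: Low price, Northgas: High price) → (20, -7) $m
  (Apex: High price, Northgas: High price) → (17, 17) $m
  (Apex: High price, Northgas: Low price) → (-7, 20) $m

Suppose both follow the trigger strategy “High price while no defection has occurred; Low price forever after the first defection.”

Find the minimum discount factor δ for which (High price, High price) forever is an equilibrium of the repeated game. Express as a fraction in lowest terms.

3/17

Cooperation forever yields 17 each period: 17/(1−δ).
Deviating yields 20 once, then 3 forever: 20 + 3δ/(1−δ).
No profitable deviation requires 17/(1−δ) ≥ 20 + 3δ/(1−δ).
Multiplying by (1−δ): 17 ≥ 20(1−δ) + 3δ = 20 − 17δ.
So 17δ ≥ 3, i.e. δ ≥ 3/17.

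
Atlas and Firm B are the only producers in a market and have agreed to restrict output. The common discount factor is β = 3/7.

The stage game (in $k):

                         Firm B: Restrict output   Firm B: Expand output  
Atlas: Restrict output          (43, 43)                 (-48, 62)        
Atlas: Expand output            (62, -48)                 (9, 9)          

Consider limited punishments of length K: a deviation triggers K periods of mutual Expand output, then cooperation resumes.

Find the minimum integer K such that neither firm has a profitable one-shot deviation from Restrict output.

Need Σ_{k=1}^{K} β^k ≥ (62−43)/(43−9) = 0.5588 at β = 3/7.
At K = 1 the sum is 0.4286 < 0.5588; at K = 2 it is 0.6122 ≥ 0.5588.
So the minimum punishment length is K = 2.

2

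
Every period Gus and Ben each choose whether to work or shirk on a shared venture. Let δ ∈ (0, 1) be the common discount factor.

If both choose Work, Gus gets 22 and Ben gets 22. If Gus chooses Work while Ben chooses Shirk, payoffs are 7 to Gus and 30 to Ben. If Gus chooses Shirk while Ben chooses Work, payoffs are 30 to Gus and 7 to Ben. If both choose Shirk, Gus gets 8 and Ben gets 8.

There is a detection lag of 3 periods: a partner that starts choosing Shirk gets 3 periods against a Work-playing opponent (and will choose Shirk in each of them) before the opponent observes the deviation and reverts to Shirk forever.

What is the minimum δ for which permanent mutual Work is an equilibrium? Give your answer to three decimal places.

0.714

A deviator earns 30 for 3 periods, then 8 forever; cooperating earns 22 forever. Multiplying the IC by (1−δ):
22 ≥ 30(1−δ^3) + 8δ^3, so 22·δ^3 ≥ 8 and δ^3 ≥ 4/11.
δ ≥ (4/11)^(1/3) ≈ 0.714.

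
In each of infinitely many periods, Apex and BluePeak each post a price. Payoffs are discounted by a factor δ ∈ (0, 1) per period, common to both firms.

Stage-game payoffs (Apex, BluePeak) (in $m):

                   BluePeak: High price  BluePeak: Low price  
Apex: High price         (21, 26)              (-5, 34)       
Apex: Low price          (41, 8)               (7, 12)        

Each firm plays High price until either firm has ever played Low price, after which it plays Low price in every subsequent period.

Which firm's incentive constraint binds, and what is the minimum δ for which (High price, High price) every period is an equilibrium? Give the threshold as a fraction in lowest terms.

Apex's threshold: (41−21)/(41−7) = 10/17.
BluePeak's threshold: (34−26)/(34−12) = 4/11.
10/17 > 4/11, so Apex binds and δ* = 10/17.

Apex; δ ≥ 10/17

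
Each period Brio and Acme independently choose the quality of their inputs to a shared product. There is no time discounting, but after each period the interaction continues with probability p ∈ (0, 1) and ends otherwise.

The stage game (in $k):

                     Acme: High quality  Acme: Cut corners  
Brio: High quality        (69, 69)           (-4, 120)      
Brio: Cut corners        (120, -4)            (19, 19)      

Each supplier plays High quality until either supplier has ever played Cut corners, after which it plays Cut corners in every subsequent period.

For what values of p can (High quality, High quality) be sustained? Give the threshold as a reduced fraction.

Expected cooperation value is 69 + p·69 + p²·69 + … = 69/(1−p); deviation gives 120 + p·19/(1−p).
69 ≥ 120(1−p) + 19p ⇒ 101p ≥ 51 ⇒ p ≥ 51/101.

51/101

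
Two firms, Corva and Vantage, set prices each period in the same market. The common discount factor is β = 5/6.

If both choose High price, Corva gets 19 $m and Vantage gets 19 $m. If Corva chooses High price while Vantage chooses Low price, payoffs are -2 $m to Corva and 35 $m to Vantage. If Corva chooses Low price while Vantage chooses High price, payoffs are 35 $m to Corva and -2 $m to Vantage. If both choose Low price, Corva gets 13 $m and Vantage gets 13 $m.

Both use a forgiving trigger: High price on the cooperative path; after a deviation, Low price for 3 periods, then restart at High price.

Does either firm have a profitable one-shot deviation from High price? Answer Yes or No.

Yes

Comparing payoff streams over the 4 periods until play realigns: cooperate → 19(1+β+…+β^3); deviate → 35 + 13(β+…+β^3).
Cooperation is sustained iff (19−13)(β+…+β^3) ≥ 35−19.
β+…+β^3 = 5/6·(1−(5/6)^3)/(1−5/6) = 2.1065, and (35−19)/(19−13) = 2.6667.
2.1065 < 2.6667, so cooperation is not sustainable.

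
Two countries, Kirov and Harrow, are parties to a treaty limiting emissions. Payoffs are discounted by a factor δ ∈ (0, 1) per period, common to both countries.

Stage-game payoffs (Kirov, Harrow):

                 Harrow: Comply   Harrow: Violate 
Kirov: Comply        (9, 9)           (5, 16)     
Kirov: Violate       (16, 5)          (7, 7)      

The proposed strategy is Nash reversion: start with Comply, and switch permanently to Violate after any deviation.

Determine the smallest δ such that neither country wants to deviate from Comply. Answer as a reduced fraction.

7/9

Under grim trigger the critical discount factor is (T−C)/(T−P) with T = 16, C = 9, P = 7.
δ* = (16−9)/(16−7) = 7/9.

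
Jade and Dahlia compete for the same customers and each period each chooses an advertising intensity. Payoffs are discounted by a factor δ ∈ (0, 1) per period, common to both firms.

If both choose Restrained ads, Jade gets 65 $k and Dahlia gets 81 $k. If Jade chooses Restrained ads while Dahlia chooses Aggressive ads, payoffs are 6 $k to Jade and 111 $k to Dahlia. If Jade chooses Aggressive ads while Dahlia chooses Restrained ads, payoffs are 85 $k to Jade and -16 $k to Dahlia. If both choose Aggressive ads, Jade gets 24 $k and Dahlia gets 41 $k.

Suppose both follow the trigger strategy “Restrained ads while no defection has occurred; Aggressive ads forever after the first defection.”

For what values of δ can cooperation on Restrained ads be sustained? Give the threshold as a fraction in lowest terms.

For Jade: deviation gain 85−65 = 20, per-period punishment loss 65−24 = 41. IC gives δ ≥ 20/61.
For Dahlia: gain 30, loss 40 per period, so δ ≥ 30/70 = 3/7.
The tighter constraint is Dahlia's, so cooperation needs δ ≥ 3/7.

3/7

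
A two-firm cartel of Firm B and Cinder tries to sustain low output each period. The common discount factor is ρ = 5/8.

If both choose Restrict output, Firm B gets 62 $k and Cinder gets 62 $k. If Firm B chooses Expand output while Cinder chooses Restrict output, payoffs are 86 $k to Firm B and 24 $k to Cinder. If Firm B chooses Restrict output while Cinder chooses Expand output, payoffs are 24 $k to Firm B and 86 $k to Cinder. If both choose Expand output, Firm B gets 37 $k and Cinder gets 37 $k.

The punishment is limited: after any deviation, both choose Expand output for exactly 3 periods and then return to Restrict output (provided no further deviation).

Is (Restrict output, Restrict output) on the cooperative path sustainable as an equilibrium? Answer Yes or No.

Yes

Comparing payoff streams over the 4 periods until play realigns: cooperate → 62(1+ρ+…+ρ^3); deviate → 86 + 37(ρ+…+ρ^3).
Cooperation is sustained iff (62−37)(ρ+…+ρ^3) ≥ 86−62.
ρ+…+ρ^3 = 5/8·(1−(5/8)^3)/(1−5/8) = 1.2598, and (86−62)/(62−37) = 0.9600.
1.2598 ≥ 0.9600, so cooperation is sustainable.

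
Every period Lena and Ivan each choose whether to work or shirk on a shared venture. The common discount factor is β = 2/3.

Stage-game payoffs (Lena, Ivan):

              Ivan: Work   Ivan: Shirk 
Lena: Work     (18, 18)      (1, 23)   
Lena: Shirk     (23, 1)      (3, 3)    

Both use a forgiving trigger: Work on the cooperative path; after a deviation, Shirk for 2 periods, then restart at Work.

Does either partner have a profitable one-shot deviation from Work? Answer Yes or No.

No

A one-shot deviation gives 23 now, then 3 for 2 periods, then back to 18.
Gain from deviating: (23−18) today; loss: (18−3) in each of the next 2 periods.
No-deviation condition: (18−3)(β+…+β^2) ≥ 23−18, i.e. β+…+β^2 ≥ 1/3.
At β = 2/3: β+…+β^2 = 1.1111 ≥ 0.3333.
So cooperation is sustainable.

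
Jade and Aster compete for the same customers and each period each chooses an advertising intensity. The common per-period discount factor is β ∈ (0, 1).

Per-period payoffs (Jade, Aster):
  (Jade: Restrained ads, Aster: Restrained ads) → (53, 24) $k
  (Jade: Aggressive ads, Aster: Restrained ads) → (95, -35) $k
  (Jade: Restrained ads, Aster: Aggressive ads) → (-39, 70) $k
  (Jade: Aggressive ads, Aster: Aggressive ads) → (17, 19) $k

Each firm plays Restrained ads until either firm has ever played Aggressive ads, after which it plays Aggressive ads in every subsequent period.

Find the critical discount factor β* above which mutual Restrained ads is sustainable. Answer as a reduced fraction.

Jade's threshold: (95−53)/(95−17) = 7/13.
Aster's threshold: (70−24)/(70−19) = 46/51.
7/13 < 46/51, so Aster binds and β* = 46/51.

46/51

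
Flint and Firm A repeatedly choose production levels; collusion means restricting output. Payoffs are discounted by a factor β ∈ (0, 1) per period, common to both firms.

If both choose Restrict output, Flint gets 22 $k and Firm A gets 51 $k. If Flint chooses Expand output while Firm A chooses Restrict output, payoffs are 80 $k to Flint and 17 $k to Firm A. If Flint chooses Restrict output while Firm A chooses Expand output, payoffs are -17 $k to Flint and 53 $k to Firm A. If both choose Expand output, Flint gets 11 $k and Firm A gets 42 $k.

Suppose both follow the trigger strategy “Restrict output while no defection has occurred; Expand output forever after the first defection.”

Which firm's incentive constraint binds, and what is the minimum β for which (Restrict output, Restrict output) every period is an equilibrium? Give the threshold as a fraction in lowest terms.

Flint: cooperation gives 22 each period; deviation gives 80 once then 11 forever.
  22/(1−β) ≥ 80 + 11β/(1−β) ⇒ β ≥ 58/69.
Firm A: cooperation gives 51 each period; deviation gives 53 once then 42 forever.
  β ≥ 2/11.
Both must hold, so the binding constraint is Flint's: β ≥ 58/69.

Flint; β ≥ 58/69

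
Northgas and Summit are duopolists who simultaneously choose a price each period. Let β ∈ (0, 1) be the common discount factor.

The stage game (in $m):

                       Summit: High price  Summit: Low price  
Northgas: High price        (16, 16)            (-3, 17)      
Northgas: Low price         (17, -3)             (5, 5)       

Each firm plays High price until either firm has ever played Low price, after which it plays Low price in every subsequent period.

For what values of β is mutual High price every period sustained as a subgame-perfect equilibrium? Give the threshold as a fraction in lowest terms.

16/(1−β) ≥ 17 + 5β/(1−β)
16 ≥ 17 − 12β
β ≥ 1/12.

1/12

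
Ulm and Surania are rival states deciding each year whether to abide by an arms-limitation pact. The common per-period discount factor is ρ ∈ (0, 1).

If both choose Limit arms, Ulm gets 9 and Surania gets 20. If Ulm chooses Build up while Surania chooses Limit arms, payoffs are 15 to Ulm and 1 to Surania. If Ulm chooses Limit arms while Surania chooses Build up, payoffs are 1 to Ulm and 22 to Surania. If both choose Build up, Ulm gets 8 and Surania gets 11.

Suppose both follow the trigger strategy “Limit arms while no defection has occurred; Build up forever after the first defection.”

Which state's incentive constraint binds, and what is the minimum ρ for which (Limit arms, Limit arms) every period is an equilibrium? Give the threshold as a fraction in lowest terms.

Ulm; ρ ≥ 6/7

Ulm: cooperation gives 9 each period; deviation gives 15 once then 8 forever.
  9/(1−ρ) ≥ 15 + 8ρ/(1−ρ) ⇒ ρ ≥ 6/7.
Surania: cooperation gives 20 each period; deviation gives 22 once then 11 forever.
  ρ ≥ 2/11.
Both must hold, so the binding constraint is Ulm's: ρ ≥ 6/7.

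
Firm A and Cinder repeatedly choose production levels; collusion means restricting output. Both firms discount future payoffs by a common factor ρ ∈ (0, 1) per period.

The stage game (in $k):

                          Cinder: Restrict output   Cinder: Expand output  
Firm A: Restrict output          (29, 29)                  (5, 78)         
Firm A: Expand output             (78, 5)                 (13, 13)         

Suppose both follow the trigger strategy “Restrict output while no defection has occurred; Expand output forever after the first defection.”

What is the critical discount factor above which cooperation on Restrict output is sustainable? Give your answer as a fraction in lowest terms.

49/65

Cooperation forever yields 29 each period: 29/(1−ρ).
Deviating yields 78 once, then 13 forever: 78 + 13ρ/(1−ρ).
No profitable deviation requires 29/(1−ρ) ≥ 78 + 13ρ/(1−ρ).
Multiplying by (1−ρ): 29 ≥ 78(1−ρ) + 13ρ = 78 − 65ρ.
So 65ρ ≥ 49, i.e. ρ ≥ 49/65.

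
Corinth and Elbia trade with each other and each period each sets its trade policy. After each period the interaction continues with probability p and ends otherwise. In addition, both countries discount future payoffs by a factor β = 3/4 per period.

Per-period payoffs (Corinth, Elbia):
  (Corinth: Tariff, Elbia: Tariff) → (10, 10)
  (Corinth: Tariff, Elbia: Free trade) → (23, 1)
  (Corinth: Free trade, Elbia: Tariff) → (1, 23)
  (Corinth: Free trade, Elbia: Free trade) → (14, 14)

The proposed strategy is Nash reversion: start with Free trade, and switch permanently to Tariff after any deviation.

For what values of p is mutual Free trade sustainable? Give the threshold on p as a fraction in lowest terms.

Expected continuation weight on next period's payoff is β·p = 3/4·p, which plays the role of the discount factor.
Cooperation requires 3/4·p ≥ (23−14)/(23−10) = 9/13, hence p ≥ 12/13.

12/13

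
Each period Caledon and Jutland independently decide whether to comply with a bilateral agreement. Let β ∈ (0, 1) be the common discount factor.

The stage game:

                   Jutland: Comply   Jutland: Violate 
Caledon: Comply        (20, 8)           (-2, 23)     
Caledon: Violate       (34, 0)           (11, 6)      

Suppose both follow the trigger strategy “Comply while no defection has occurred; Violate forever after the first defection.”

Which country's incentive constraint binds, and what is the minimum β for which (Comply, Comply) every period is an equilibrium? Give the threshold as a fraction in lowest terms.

Caledon: cooperation gives 20 each period; deviation gives 34 once then 11 forever.
  20/(1−β) ≥ 34 + 11β/(1−β) ⇒ β ≥ 14/23.
Jutland: cooperation gives 8 each period; deviation gives 23 once then 6 forever.
  β ≥ 15/17.
Both must hold, so the binding constraint is Jutland's: β ≥ 15/17.

Jutland; β ≥ 15/17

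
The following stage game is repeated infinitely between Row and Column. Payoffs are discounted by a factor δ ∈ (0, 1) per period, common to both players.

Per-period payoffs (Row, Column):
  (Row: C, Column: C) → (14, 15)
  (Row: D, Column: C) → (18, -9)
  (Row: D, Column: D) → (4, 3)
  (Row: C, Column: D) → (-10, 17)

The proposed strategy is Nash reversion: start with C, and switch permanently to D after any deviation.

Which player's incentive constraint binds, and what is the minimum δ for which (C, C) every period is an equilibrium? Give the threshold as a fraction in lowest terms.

Row's threshold: (18−14)/(18−4) = 2/7.
Column's threshold: (17−15)/(17−3) = 1/7.
2/7 > 1/7, so Row binds and δ* = 2/7.

Row; δ ≥ 2/7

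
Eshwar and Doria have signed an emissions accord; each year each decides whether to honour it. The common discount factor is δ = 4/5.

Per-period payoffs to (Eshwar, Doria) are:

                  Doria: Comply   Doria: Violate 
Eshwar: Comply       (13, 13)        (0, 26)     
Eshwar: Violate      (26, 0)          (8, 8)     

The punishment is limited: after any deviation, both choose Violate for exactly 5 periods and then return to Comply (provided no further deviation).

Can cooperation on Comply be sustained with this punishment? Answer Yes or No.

A one-shot deviation gives 26 now, then 8 for 5 periods, then back to 13.
Gain from deviating: (26−13) today; loss: (13−8) in each of the next 5 periods.
No-deviation condition: (13−8)(δ+…+δ^5) ≥ 26−13, i.e. δ+…+δ^5 ≥ 13/5.
At δ = 4/5: δ+…+δ^5 = 2.6893 ≥ 2.6000.
So cooperation is sustainable.

Yes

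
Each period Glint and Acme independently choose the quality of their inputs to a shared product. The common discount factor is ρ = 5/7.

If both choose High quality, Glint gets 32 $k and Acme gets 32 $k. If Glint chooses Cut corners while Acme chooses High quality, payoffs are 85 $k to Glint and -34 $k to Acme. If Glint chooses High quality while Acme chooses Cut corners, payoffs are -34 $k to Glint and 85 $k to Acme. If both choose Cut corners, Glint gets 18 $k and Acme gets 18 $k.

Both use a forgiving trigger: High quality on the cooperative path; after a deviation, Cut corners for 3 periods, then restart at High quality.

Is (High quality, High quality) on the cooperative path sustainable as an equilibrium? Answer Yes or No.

No

IC: ρ+…+ρ^3 ≥ (85−32)/(32−18) = 53/14.
At ρ = 5/7: partial sum = 1.5889 < 3.7857. Cooperation not sustainable.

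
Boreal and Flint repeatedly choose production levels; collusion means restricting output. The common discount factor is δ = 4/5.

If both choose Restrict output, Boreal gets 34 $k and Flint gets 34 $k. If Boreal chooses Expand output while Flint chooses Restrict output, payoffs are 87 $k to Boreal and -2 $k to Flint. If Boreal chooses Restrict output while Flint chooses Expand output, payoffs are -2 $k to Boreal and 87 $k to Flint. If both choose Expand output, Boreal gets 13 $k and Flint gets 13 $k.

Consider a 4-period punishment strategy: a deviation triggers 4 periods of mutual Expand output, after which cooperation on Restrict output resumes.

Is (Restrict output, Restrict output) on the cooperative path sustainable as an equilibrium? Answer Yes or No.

IC: δ+…+δ^4 ≥ (87−34)/(34−13) = 53/21.
At δ = 4/5: partial sum = 2.3616 < 2.5238. Cooperation not sustainable.

No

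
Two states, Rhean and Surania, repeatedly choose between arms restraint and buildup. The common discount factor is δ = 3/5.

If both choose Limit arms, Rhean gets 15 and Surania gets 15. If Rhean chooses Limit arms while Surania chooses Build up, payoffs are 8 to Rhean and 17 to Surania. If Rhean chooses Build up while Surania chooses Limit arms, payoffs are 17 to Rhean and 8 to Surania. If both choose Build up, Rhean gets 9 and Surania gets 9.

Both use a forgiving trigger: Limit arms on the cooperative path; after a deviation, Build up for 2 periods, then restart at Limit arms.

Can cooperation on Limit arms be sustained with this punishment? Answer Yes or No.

Yes

A one-shot deviation gives 17 now, then 9 for 2 periods, then back to 15.
Gain from deviating: (17−15) today; loss: (15−9) in each of the next 2 periods.
No-deviation condition: (15−9)(δ+…+δ^2) ≥ 17−15, i.e. δ+…+δ^2 ≥ 1/3.
At δ = 3/5: δ+…+δ^2 = 0.9600 ≥ 0.3333.
So cooperation is sustainable.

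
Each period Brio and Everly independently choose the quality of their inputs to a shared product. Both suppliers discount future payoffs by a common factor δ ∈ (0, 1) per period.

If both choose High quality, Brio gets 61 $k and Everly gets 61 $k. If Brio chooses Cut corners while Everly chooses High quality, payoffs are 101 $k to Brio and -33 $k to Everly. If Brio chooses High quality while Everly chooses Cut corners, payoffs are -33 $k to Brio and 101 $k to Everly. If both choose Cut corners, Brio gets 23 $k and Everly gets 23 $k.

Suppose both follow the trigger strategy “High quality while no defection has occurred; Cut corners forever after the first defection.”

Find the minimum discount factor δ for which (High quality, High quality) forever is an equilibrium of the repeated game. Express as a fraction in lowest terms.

Cooperation forever yields 61 each period: 61/(1−δ).
Deviating yields 101 once, then 23 forever: 101 + 23δ/(1−δ).
No profitable deviation requires 61/(1−δ) ≥ 101 + 23δ/(1−δ).
Multiplying by (1−δ): 61 ≥ 101(1−δ) + 23δ = 101 − 78δ.
So 78δ ≥ 40, i.e. δ ≥ 40/78 = 20/39.

20/39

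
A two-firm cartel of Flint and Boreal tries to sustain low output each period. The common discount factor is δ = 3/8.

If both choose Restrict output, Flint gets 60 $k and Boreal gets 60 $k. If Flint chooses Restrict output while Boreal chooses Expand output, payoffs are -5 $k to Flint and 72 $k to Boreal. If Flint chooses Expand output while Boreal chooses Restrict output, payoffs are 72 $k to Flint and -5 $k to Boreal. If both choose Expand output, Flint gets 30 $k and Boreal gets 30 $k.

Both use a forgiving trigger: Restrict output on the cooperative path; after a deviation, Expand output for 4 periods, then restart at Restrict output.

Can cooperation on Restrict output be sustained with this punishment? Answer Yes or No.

Yes

A one-shot deviation gives 72 now, then 30 for 4 periods, then back to 60.
Gain from deviating: (72−60) today; loss: (60−30) in each of the next 4 periods.
No-deviation condition: (60−30)(δ+…+δ^4) ≥ 72−60, i.e. δ+…+δ^4 ≥ 2/5.
At δ = 3/8: δ+…+δ^4 = 0.5881 ≥ 0.4000.
So cooperation is sustainable.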